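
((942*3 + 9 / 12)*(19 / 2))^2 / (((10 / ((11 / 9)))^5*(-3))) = -825891321582371 / 125971200000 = -6556.19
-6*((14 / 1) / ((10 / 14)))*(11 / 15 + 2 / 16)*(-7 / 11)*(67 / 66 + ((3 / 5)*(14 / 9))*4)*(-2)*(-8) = 221442172 / 45375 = 4880.27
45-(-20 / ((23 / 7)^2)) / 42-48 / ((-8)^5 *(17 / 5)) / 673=1674977068285 / 37185263616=45.04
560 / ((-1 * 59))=-9.49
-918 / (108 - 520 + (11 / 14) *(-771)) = 12852 / 14249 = 0.90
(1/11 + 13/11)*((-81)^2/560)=6561/440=14.91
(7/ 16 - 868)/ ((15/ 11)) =-636.21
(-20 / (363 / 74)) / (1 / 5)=-7400 / 363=-20.39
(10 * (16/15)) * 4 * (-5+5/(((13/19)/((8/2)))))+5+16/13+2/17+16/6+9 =697384/663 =1051.86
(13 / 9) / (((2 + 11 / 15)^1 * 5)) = 13 / 123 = 0.11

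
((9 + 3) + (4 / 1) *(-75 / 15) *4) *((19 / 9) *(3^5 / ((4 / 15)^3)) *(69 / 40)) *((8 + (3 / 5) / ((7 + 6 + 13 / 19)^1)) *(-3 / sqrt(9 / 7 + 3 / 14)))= 169897210911 *sqrt(6) / 6656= 62524260.13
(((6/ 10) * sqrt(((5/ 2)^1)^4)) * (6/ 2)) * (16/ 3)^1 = 60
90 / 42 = 15 / 7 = 2.14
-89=-89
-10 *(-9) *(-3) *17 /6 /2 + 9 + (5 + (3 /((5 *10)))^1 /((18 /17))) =-110533 /300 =-368.44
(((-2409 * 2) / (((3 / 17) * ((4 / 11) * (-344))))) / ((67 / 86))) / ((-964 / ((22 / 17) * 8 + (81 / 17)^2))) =-84381649 / 8783968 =-9.61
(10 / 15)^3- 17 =-451 / 27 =-16.70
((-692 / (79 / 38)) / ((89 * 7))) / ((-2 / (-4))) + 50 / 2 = 1177833 / 49217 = 23.93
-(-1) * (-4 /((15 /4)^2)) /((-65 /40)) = 512 /2925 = 0.18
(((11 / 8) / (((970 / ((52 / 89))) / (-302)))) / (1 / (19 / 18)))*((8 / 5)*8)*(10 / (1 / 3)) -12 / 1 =-14682484 / 129495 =-113.38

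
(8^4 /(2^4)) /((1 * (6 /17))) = 2176 /3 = 725.33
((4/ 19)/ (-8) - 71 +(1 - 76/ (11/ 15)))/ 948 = -24197/ 132088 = -0.18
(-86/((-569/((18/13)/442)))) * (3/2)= 1161/1634737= 0.00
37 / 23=1.61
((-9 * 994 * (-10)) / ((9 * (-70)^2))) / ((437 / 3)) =213 / 15295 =0.01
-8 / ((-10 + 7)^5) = 8 / 243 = 0.03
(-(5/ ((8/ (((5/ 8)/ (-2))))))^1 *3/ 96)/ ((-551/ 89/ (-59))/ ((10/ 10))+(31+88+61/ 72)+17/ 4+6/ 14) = 1654065/ 33775177216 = 0.00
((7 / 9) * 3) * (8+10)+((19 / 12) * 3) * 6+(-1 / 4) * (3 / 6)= 563 / 8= 70.38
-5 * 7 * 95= -3325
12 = 12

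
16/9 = 1.78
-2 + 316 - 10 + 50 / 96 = 304.52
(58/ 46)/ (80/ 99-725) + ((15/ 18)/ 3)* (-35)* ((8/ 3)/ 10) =-115506467/ 44522595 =-2.59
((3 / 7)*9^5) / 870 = 59049 / 2030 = 29.09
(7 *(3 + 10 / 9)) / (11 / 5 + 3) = 1295 / 234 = 5.53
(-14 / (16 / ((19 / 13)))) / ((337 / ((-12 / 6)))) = 133 / 17524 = 0.01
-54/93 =-18/31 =-0.58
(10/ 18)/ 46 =5/ 414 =0.01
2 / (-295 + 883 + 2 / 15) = 15 / 4411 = 0.00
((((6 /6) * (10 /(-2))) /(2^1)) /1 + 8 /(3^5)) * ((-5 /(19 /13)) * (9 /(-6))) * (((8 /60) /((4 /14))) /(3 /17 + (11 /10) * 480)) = -1854853 /165824172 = -0.01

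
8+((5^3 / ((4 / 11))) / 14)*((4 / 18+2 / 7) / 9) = 37252 / 3969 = 9.39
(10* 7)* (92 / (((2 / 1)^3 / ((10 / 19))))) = 8050 / 19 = 423.68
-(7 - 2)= -5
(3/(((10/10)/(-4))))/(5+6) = -12/11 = -1.09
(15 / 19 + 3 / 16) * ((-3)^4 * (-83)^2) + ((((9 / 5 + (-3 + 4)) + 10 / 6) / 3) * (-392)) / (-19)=7458210509 / 13680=545190.83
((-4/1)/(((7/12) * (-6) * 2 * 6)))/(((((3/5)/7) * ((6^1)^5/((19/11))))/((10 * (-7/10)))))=-665/384912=-0.00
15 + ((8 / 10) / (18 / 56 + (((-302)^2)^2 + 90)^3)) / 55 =66476066531387883520712209472785237 / 4431737768759192234714147298185675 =15.00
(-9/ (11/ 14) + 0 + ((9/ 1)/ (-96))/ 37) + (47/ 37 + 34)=310143/ 13024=23.81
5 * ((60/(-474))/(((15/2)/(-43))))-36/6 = -2.37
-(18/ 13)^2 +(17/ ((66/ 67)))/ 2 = 149723/ 22308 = 6.71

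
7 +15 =22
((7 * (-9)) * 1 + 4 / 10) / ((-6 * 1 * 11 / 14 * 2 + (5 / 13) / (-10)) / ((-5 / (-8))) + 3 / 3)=28483 / 6437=4.42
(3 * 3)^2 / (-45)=-9 / 5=-1.80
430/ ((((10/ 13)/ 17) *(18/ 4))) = 19006/ 9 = 2111.78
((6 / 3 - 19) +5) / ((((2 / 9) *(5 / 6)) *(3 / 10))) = -216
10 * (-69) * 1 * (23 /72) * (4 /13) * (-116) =306820 /39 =7867.18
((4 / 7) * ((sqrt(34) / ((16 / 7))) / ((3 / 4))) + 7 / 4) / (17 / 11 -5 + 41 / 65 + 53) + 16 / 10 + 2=715 * sqrt(34) / 107628 + 2608097 / 717520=3.67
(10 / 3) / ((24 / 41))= 205 / 36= 5.69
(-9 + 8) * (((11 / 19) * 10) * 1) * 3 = -330 / 19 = -17.37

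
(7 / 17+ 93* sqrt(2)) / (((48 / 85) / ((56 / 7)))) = 35 / 6+ 2635* sqrt(2) / 2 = 1869.06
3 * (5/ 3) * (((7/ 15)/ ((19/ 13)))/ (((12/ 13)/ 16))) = 27.67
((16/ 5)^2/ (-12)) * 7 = -448/ 75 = -5.97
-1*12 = -12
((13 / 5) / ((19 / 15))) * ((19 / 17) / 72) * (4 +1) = 65 / 408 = 0.16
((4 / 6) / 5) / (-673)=-2 / 10095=-0.00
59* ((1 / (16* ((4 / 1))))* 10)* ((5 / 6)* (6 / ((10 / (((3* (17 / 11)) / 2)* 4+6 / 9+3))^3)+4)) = 6006936497 / 45999360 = 130.59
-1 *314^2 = -98596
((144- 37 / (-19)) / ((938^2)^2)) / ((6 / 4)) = 2773 / 22062575733576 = 0.00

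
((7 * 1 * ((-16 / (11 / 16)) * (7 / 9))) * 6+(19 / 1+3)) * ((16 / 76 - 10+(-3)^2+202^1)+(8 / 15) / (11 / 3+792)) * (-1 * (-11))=-370526993278 / 226765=-1633969.06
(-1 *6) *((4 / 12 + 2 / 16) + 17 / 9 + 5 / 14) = -1363 / 84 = -16.23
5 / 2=2.50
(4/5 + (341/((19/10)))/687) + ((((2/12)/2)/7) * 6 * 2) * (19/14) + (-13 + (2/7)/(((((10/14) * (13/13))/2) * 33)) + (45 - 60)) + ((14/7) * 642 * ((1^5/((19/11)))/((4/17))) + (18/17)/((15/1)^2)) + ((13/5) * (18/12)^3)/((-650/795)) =49785309113919/15947285200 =3121.87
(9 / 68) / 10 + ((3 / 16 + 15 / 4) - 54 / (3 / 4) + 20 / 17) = -90947 / 1360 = -66.87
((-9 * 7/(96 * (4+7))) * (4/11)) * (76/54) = -133/4356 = -0.03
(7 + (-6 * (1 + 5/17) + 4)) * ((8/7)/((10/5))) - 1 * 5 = -375/119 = -3.15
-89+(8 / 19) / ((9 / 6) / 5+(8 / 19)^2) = -151827 / 1723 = -88.12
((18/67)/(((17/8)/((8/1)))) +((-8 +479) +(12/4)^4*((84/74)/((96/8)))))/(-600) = -13476589/16857200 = -0.80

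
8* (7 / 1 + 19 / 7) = 544 / 7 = 77.71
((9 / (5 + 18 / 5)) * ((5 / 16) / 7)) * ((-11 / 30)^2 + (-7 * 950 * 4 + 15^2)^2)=32499821.56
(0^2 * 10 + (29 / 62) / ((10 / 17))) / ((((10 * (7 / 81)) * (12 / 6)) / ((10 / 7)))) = 39933 / 60760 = 0.66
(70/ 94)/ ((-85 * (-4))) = 0.00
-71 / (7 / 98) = -994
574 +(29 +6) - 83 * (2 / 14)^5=10235380 / 16807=609.00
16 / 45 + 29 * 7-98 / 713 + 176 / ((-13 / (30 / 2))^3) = -4733494159 / 70490745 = -67.15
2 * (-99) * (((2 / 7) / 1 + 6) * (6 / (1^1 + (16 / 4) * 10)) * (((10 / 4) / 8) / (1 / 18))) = -294030 / 287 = -1024.49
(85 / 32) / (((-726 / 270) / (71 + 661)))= -699975 / 968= -723.11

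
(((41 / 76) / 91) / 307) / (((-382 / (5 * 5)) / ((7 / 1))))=-1025 / 115866712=-0.00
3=3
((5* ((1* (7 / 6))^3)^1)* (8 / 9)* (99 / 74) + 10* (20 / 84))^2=27342276025 / 195608196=139.78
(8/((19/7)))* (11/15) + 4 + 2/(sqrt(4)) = 2041/285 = 7.16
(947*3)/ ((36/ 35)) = 33145/ 12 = 2762.08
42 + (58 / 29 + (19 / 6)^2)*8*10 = 9038 / 9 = 1004.22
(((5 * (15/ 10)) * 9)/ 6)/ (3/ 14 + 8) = 63/ 46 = 1.37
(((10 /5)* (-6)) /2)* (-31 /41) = 186 /41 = 4.54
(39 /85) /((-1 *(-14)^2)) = -39 /16660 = -0.00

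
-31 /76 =-0.41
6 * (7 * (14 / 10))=294 / 5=58.80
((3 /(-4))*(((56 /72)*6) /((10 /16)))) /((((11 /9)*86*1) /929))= -117054 /2365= -49.49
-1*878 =-878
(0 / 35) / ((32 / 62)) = 0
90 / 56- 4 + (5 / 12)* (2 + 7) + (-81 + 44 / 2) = -57.64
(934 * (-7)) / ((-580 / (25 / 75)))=3.76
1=1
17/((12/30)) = 85/2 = 42.50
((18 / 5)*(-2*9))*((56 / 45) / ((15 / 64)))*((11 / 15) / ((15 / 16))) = -2523136 / 9375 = -269.13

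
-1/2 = -0.50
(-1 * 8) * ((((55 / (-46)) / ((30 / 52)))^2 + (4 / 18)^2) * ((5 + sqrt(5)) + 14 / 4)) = -373.14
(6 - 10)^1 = -4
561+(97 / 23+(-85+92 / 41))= 454961 / 943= 482.46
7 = 7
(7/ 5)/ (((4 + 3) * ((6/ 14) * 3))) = 7/ 45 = 0.16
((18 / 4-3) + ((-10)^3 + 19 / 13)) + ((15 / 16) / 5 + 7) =-205889 / 208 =-989.85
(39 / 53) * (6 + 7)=507 / 53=9.57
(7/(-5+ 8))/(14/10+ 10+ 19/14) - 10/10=-2189/2679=-0.82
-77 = -77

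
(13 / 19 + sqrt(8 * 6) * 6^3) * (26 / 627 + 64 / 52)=10370 / 11913 + 2986560 * sqrt(3) / 2717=1904.76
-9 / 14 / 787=-9 / 11018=-0.00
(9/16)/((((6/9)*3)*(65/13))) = 9/160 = 0.06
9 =9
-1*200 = -200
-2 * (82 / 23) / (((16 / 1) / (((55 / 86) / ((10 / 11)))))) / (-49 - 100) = 4961 / 2357776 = 0.00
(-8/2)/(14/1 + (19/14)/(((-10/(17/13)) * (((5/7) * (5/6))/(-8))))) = -3250/13313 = -0.24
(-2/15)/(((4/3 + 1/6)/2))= -8/45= -0.18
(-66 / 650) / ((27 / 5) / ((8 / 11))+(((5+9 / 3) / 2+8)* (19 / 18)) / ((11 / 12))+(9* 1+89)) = -968 / 1136785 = -0.00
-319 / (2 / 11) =-3509 / 2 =-1754.50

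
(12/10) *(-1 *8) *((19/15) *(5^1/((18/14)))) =-2128/45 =-47.29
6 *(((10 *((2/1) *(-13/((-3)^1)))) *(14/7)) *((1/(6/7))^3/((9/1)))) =44590/243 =183.50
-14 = -14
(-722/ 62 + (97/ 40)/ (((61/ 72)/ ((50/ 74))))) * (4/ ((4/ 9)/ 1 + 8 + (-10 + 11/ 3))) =-18.40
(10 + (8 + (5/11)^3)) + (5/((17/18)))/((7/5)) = 3464827/158389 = 21.88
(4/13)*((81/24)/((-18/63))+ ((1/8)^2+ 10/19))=-13705/3952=-3.47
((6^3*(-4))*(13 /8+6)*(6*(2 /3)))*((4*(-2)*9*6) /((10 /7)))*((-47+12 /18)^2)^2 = 183628275272064 /5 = 36725655054412.80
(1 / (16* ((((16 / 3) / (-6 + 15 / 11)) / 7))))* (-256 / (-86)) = -1071 / 946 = -1.13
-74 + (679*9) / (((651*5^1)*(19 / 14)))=-213856 / 2945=-72.62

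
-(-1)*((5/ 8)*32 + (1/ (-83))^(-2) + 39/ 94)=649485/ 94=6909.41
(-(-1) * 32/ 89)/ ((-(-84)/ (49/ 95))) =56/ 25365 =0.00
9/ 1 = 9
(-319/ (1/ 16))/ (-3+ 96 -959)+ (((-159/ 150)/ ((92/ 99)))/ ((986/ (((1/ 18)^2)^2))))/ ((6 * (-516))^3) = 5.89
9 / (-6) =-3 / 2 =-1.50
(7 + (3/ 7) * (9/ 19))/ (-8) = -479/ 532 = -0.90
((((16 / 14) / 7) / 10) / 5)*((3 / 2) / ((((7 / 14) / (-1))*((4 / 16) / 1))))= -0.04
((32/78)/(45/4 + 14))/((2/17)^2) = 4624/3939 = 1.17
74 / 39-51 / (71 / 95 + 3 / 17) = -3101827 / 58188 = -53.31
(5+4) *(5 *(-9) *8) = -3240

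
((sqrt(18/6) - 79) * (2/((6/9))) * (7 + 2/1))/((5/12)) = -25596/5 + 324 * sqrt(3)/5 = -5006.96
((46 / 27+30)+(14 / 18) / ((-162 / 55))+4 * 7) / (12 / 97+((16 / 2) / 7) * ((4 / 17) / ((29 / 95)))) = 59.17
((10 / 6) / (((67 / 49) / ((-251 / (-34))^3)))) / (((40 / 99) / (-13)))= -332410349271 / 21066944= -15778.76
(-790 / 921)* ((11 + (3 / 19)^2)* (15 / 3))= -15721000 / 332481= -47.28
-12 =-12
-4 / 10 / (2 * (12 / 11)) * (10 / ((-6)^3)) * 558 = 4.74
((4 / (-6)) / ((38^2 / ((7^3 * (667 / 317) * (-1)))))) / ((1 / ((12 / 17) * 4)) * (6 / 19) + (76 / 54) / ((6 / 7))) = 24708348 / 130054639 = 0.19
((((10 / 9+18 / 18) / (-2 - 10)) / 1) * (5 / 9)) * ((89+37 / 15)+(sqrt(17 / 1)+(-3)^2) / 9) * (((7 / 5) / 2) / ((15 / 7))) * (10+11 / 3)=-52943177 / 1312200 - 38171 * sqrt(17) / 787320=-40.55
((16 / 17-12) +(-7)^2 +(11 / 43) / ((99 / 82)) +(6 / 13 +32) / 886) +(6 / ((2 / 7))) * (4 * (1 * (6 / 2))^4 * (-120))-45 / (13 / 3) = -30934117145375 / 37888461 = -816452.19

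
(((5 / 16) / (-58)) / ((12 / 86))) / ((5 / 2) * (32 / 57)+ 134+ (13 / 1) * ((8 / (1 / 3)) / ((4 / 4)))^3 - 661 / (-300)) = -102125 / 475666240176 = -0.00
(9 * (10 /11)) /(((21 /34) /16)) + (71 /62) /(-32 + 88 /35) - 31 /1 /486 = 84540775367 /399068208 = 211.85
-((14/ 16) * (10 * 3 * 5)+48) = -717/ 4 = -179.25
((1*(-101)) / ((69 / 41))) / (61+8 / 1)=-4141 / 4761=-0.87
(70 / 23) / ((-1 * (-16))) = 35 / 184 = 0.19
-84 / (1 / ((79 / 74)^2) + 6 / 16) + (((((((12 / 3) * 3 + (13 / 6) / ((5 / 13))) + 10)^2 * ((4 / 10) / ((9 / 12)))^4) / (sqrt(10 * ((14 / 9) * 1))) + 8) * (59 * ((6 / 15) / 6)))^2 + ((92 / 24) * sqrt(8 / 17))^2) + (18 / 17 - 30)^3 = -97231518954693081183500166914 / 4982499454379974365234375 + 19597606264832 * sqrt(35) / 29900390625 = -15637.03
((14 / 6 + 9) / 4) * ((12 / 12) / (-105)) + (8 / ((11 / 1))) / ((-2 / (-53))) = 133373 / 6930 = 19.25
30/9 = 10/3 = 3.33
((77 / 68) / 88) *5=35 / 544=0.06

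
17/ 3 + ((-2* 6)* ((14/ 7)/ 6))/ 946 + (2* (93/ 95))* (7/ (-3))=147479/ 134805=1.09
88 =88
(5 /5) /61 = 1 /61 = 0.02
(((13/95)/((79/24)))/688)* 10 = 39/64543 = 0.00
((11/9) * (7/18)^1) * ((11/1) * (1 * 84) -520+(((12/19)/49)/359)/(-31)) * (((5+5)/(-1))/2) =-115111809560/119892717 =-960.12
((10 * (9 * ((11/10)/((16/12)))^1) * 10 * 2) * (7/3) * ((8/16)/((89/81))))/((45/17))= 106029/178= 595.67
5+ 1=6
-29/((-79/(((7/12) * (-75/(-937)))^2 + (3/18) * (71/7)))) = 14480555993/23304809136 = 0.62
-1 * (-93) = 93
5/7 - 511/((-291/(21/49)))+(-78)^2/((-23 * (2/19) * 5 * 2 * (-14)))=3032283/156170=19.42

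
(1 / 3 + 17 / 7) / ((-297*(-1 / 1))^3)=58 / 550159533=0.00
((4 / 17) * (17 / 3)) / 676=1 / 507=0.00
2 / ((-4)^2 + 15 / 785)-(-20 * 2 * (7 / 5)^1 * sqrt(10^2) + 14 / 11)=15460644 / 27665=558.85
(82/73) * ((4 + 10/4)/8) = 533/584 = 0.91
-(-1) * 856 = 856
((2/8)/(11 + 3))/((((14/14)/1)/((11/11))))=1/56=0.02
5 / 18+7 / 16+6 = 967 / 144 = 6.72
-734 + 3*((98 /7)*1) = -692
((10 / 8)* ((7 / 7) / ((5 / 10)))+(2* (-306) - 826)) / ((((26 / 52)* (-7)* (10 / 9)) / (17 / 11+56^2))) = 81071037 / 70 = 1158157.67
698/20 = 349/10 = 34.90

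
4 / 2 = 2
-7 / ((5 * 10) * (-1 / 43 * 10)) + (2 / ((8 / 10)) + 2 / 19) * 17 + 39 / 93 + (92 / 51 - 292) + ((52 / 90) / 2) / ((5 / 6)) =-1224282417 / 5006500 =-244.54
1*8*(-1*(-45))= 360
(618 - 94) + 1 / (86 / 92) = 525.07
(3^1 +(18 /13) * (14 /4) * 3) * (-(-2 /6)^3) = 76 /117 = 0.65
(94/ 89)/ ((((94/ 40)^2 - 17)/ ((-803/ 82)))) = 15096400/ 16752559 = 0.90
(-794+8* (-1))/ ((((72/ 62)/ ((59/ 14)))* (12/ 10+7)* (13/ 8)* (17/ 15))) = -36671450/ 190281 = -192.72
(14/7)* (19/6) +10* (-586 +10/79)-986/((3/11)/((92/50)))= -24696613/1975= -12504.61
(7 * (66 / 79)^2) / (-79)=-0.06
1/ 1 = 1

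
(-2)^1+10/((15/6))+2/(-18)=17/9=1.89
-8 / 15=-0.53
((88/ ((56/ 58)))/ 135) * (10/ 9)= 1276/ 1701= 0.75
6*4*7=168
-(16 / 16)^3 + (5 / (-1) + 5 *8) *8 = 279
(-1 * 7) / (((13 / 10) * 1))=-70 / 13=-5.38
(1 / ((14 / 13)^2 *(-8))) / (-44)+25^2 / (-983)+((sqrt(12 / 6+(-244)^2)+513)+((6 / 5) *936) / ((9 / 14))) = sqrt(59538)+766209286571 / 339095680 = 2503.57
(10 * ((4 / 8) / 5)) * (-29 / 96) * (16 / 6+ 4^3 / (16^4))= -237655 / 294912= -0.81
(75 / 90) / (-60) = -1 / 72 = -0.01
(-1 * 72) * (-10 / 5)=144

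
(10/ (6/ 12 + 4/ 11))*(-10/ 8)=-275/ 19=-14.47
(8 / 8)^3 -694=-693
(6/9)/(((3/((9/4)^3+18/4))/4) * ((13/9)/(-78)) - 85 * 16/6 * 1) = -3051/1037344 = -0.00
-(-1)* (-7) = -7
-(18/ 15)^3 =-216/ 125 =-1.73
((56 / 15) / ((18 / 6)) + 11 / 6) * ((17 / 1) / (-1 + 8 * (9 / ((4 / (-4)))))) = -4709 / 6570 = -0.72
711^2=505521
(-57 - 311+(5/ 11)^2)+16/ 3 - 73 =-158072/ 363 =-435.46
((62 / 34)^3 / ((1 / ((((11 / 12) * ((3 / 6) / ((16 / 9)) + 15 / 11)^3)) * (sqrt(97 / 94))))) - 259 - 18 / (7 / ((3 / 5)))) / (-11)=829 / 35 - 1927522773783 * sqrt(9118) / 80568003067904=21.40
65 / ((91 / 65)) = 325 / 7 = 46.43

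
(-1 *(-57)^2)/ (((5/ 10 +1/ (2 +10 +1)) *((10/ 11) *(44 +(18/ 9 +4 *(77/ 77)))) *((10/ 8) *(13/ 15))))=-71478/ 625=-114.36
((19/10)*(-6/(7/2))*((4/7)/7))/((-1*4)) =0.07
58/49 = 1.18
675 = 675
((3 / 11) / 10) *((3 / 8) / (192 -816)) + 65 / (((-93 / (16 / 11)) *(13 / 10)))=-0.78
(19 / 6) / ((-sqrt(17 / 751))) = -19 * sqrt(12767) / 102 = -21.05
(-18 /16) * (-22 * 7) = 693 /4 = 173.25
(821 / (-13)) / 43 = -1.47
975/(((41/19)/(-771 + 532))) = -4427475/41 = -107987.20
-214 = -214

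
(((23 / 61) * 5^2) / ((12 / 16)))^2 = 5290000 / 33489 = 157.96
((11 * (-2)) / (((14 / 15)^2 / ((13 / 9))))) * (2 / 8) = -3575 / 392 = -9.12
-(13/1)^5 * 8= -2970344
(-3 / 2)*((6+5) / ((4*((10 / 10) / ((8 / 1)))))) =-33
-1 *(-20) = 20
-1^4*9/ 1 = -9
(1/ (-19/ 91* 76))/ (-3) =0.02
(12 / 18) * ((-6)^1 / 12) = -1 / 3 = -0.33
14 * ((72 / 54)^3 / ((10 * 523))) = 448 / 70605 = 0.01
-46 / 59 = -0.78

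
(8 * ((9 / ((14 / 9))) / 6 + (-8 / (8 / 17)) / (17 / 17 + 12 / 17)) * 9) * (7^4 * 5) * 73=-567962227.24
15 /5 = 3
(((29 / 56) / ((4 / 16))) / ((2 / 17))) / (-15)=-493 / 420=-1.17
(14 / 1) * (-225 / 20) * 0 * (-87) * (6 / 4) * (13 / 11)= 0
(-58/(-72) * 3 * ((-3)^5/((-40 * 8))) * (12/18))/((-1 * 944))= -783/604160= -0.00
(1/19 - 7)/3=-44/19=-2.32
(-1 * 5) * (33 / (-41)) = 165 / 41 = 4.02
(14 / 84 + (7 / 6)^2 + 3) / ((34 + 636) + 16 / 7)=1141 / 169416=0.01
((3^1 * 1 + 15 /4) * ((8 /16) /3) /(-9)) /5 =-1 /40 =-0.02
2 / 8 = 1 / 4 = 0.25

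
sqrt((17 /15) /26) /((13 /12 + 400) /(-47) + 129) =94 * sqrt(6630) /4416295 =0.00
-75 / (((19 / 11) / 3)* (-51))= 825 / 323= 2.55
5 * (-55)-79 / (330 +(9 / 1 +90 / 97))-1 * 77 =-11614159 / 32973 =-352.23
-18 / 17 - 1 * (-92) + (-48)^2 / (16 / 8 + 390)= 80650 / 833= 96.82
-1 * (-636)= 636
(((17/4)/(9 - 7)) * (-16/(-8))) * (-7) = -119/4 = -29.75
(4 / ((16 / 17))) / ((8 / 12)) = 51 / 8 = 6.38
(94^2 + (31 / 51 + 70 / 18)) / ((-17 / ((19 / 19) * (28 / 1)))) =-37872688 / 2601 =-14560.82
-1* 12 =-12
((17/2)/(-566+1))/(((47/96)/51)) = -41616/26555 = -1.57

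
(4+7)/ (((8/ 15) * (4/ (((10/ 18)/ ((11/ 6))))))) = 25/ 16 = 1.56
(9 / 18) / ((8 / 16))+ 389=390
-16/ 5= -3.20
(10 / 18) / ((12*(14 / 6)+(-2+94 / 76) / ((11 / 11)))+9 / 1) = 190 / 12393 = 0.02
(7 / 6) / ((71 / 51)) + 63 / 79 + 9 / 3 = 52001 / 11218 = 4.64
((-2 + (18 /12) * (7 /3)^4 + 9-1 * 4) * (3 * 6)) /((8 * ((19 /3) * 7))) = 2563 /1064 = 2.41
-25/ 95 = -5/ 19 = -0.26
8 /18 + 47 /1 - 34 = 121 /9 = 13.44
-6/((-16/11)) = 33/8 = 4.12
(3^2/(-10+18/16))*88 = -6336/71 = -89.24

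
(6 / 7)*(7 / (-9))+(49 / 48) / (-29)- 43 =-60833 / 1392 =-43.70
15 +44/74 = 577/37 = 15.59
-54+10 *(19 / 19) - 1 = -45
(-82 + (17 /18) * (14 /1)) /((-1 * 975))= 0.07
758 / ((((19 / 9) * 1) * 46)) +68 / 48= 48361 / 5244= 9.22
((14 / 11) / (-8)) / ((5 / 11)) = -7 / 20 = -0.35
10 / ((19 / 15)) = 150 / 19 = 7.89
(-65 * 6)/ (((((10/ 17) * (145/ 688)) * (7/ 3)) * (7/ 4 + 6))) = -5473728/ 31465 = -173.96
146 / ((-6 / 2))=-146 / 3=-48.67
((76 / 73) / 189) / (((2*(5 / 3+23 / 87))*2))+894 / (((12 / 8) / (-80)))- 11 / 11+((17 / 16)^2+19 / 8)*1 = -1178789075549 / 24724224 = -47677.50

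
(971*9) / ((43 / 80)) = 16258.60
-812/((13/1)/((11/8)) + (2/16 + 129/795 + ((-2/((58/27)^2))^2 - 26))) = 13392959851040/265060924591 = 50.53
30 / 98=15 / 49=0.31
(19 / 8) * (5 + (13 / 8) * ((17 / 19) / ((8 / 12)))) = 2183 / 128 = 17.05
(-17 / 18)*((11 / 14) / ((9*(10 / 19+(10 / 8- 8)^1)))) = 323 / 24381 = 0.01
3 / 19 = 0.16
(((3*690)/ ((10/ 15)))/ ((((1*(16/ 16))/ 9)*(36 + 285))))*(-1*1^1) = -9315/ 107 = -87.06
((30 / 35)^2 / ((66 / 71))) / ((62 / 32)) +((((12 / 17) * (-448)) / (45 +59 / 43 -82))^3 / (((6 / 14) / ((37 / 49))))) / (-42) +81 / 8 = -693745961553546309 / 36896360763001432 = -18.80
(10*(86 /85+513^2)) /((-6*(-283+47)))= 22369451 /12036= 1858.55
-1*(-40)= 40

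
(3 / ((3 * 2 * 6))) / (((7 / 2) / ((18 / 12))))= 1 / 28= 0.04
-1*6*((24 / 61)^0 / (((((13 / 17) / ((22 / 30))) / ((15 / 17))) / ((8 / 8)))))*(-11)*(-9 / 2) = -3267 / 13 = -251.31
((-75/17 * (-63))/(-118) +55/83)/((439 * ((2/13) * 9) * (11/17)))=-3663985/851314068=-0.00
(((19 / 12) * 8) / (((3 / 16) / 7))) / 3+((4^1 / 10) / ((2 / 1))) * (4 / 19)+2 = 159.67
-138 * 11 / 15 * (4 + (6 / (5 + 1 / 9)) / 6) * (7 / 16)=-14861 / 80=-185.76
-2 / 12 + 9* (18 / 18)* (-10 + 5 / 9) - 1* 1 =-517 / 6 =-86.17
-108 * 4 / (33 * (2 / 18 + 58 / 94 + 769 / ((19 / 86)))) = -578664 / 153892937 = -0.00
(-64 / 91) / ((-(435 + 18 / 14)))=32 / 19851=0.00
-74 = -74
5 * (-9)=-45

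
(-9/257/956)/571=-9/140290132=-0.00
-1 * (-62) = 62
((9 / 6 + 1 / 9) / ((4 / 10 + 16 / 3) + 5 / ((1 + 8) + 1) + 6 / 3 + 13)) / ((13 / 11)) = 1595 / 24843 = 0.06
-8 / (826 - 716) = -4 / 55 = -0.07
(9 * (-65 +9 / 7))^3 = -64674354744 / 343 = -188554970.10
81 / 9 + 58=67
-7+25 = 18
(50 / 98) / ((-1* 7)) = -25 / 343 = -0.07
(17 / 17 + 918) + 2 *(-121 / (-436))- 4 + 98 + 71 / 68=7520209 / 7412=1014.60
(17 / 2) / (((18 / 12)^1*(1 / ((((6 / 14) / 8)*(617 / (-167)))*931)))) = -1395037 / 1336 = -1044.19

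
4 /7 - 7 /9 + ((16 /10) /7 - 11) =-494 /45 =-10.98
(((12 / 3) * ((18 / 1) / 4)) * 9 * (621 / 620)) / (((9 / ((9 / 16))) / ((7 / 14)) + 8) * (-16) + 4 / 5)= -50301 / 198152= -0.25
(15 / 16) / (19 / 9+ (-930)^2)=135 / 124545904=0.00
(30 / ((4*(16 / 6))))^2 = 7.91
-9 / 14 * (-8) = 36 / 7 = 5.14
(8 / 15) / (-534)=-4 / 4005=-0.00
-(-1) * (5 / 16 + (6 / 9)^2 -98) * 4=-14003 / 36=-388.97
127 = 127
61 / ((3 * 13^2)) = 61 / 507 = 0.12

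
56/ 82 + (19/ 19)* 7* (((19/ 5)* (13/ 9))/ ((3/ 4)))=287336/ 5535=51.91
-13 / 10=-1.30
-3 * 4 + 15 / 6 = -19 / 2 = -9.50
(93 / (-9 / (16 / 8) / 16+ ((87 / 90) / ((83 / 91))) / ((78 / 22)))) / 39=3705120 / 27469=134.88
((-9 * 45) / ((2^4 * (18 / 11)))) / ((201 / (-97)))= 16005 / 2144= 7.47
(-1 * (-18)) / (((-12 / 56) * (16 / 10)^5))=-8.01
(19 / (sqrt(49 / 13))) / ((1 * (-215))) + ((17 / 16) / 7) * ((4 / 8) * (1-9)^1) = -17 / 28-19 * sqrt(13) / 1505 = -0.65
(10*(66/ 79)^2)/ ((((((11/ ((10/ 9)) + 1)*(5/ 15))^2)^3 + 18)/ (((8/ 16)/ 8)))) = 180427500000/ 958970563068971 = 0.00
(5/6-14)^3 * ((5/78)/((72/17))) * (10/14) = -24.68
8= 8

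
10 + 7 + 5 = 22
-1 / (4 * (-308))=1 / 1232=0.00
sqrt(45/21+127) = 2 * sqrt(1582)/7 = 11.36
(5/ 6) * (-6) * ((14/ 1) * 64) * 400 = -1792000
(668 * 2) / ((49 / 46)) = 61456 / 49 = 1254.20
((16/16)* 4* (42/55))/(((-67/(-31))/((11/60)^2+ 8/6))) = 1067857/552750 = 1.93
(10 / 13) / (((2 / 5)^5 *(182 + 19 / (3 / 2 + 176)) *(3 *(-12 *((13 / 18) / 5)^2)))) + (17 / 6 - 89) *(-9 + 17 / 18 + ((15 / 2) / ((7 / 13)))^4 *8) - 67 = -3822136136946609318329 / 147319778616192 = -25944487.38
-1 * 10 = -10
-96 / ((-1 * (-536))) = -12 / 67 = -0.18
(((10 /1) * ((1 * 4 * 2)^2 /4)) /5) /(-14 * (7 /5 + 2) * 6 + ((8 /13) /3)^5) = -3608967960 /32209998083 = -0.11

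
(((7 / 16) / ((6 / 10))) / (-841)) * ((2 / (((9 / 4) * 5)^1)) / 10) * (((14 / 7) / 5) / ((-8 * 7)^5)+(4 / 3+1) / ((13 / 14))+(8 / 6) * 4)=-140436602867 / 1161221883494400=-0.00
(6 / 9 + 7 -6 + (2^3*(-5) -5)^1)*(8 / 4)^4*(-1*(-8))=-16640 / 3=-5546.67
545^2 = 297025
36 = 36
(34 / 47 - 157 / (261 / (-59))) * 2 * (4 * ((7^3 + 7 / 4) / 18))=612600065 / 110403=5548.76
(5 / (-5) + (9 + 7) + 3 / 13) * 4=792 / 13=60.92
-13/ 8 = -1.62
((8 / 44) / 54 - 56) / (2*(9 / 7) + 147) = -116417 / 310959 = -0.37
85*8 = 680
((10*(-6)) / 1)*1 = -60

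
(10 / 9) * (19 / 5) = 38 / 9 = 4.22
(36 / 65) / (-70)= -18 / 2275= -0.01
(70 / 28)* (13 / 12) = 65 / 24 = 2.71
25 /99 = 0.25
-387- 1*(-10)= -377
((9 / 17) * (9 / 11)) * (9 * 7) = 5103 / 187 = 27.29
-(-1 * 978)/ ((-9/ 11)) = -3586/ 3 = -1195.33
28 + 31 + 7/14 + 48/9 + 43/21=2809/42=66.88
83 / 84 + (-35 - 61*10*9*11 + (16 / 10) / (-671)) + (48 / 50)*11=-85128598439 / 1409100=-60413.45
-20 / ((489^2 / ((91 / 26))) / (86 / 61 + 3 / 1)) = -0.00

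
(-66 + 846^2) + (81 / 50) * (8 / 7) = 125239074 / 175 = 715651.85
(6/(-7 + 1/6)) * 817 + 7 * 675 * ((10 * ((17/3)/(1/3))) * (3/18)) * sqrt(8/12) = -29412/41 + 44625 * sqrt(6) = 108591.11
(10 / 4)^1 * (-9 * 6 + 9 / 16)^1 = -133.59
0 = 0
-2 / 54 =-0.04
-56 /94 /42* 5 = -10 /141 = -0.07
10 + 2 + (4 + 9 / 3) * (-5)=-23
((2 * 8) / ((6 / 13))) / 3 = 104 / 9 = 11.56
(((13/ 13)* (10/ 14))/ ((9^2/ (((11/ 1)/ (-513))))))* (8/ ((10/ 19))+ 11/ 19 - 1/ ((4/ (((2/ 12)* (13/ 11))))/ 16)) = -46997/ 16579647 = -0.00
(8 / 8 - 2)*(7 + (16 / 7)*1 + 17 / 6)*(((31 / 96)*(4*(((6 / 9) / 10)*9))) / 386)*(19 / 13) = -299801 / 8430240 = -0.04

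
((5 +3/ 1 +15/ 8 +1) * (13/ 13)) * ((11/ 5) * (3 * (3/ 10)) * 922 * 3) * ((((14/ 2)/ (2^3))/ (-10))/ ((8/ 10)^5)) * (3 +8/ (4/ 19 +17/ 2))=-2703676038525/ 43384832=-62318.46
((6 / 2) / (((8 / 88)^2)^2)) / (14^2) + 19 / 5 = 223339 / 980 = 227.90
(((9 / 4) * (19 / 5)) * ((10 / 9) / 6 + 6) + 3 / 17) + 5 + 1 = 60241 / 1020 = 59.06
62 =62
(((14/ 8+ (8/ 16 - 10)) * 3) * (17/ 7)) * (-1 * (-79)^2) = 9867021/ 28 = 352393.61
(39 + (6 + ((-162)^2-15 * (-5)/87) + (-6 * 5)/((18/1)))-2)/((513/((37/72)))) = 84615263/3213432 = 26.33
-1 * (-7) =7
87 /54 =1.61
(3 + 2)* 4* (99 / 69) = 660 / 23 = 28.70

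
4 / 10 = 2 / 5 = 0.40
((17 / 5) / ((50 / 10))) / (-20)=-17 / 500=-0.03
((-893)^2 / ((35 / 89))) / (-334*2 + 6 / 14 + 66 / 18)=-212918883 / 69710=-3054.35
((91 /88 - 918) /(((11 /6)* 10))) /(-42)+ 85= 5840293 /67760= 86.19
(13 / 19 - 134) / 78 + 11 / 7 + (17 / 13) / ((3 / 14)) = 61879 / 10374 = 5.96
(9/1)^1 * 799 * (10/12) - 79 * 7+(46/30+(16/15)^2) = 2448977/450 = 5442.17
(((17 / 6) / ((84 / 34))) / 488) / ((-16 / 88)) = -3179 / 245952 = -0.01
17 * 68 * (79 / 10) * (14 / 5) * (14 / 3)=8949752 / 75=119330.03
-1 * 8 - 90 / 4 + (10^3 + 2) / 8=379 / 4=94.75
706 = 706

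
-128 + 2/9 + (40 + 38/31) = -24148/279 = -86.55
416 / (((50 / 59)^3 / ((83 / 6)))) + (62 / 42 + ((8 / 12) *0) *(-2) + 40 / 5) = 1035188183 / 109375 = 9464.58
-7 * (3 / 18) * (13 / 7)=-13 / 6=-2.17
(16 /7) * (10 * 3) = 480 /7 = 68.57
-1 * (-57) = 57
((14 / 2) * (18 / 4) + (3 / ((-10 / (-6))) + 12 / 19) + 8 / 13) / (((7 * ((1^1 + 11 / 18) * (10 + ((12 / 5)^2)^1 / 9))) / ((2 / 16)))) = 3839895 / 106700048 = 0.04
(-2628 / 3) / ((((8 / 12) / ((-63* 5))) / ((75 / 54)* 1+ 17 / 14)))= 1077480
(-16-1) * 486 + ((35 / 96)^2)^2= -701728627247 / 84934656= -8261.98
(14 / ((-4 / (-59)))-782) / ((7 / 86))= -49493 / 7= -7070.43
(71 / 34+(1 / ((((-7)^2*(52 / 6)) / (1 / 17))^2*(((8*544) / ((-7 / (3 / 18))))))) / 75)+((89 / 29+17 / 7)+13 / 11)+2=12521223538384329 / 1162862167667200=10.77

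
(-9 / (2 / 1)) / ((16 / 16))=-4.50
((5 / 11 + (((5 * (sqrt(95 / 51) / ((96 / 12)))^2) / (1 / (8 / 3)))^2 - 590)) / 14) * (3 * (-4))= 9713189485 / 19226592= 505.20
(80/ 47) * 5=400/ 47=8.51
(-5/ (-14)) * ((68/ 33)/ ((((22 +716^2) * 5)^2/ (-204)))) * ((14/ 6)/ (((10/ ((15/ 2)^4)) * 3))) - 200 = -2312980838884225/ 11564904194096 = -200.00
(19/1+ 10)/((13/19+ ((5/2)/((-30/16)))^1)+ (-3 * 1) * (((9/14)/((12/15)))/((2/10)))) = -92568/40547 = -2.28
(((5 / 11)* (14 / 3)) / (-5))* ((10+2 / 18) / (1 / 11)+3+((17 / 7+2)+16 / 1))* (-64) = 1085824 / 297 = 3655.97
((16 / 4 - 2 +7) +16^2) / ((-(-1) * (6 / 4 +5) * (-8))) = -5.10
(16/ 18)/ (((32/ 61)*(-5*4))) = -61/ 720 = -0.08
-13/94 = -0.14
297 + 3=300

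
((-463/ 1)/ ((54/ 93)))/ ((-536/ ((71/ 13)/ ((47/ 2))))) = 0.35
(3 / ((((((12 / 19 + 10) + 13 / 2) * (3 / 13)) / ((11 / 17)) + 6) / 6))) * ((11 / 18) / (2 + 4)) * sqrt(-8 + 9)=29887 / 197415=0.15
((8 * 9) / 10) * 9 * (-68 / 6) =-3672 / 5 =-734.40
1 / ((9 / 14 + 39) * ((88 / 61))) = 427 / 24420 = 0.02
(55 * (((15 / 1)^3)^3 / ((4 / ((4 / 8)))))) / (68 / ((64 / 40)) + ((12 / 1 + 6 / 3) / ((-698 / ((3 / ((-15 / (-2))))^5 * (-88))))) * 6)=2306000885009765625 / 371758676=6202951091.34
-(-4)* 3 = 12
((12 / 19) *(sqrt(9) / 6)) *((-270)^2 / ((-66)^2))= 12150 / 2299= 5.28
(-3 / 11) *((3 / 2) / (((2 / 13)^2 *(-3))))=507 / 88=5.76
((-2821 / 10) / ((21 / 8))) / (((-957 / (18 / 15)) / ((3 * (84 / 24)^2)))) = 39494 / 7975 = 4.95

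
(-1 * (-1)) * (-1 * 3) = -3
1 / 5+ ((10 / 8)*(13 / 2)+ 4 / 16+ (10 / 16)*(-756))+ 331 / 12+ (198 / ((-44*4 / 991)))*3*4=-1657781 / 120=-13814.84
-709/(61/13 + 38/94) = -433199/3114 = -139.11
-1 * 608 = -608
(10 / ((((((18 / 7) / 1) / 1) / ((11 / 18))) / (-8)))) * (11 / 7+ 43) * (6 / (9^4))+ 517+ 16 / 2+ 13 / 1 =31722602 / 59049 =537.23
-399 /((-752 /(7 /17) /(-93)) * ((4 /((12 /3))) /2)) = -259749 /6392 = -40.64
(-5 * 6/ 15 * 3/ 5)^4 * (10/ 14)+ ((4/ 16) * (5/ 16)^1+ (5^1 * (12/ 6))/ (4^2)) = 122319/ 56000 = 2.18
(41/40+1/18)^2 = 1.17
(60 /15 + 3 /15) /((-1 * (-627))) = 7 /1045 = 0.01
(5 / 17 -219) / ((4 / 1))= -1859 / 34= -54.68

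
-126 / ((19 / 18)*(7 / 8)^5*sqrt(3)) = -134.37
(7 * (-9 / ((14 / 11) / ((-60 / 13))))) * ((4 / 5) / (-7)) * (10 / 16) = -1485 / 91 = -16.32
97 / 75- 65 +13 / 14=-65917 / 1050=-62.78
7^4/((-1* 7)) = -343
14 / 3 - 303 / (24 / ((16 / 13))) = -424 / 39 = -10.87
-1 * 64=-64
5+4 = 9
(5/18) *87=24.17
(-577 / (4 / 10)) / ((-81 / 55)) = 158675 / 162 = 979.48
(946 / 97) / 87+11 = 93775 / 8439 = 11.11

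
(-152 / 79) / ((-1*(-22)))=-76 / 869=-0.09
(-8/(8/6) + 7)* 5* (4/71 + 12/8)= 1105/142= 7.78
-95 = -95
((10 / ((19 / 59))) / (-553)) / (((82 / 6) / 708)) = -1253160 / 430787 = -2.91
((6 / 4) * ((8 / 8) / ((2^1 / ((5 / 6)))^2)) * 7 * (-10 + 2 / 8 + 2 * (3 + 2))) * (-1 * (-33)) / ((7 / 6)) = 825 / 64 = 12.89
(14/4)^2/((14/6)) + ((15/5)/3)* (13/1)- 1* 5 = 53/4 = 13.25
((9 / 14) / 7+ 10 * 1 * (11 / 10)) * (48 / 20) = 6522 / 245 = 26.62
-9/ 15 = -3/ 5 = -0.60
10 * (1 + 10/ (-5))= -10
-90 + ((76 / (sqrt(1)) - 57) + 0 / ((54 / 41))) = -71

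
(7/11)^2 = 49/121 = 0.40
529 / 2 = 264.50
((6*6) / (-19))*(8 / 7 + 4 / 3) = -624 / 133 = -4.69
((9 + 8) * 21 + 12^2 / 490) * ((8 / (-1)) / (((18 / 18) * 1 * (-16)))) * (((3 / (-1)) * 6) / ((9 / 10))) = -175074 / 49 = -3572.94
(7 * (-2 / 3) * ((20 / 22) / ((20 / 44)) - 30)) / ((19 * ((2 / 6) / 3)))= 1176 / 19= 61.89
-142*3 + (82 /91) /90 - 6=-1768999 /4095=-431.99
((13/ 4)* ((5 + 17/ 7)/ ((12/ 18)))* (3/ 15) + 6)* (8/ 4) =927/ 35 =26.49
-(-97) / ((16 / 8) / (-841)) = -40788.50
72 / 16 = 9 / 2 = 4.50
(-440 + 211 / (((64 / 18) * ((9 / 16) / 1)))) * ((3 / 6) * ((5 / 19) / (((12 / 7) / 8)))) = -7805 / 38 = -205.39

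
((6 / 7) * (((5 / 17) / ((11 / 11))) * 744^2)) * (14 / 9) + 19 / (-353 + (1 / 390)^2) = 198133730093460 / 912752083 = 217072.89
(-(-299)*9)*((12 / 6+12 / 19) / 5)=1416.32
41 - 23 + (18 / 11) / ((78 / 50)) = 2724 / 143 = 19.05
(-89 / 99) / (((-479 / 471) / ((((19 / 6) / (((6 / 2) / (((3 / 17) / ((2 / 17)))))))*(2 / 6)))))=265487 / 569052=0.47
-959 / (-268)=959 / 268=3.58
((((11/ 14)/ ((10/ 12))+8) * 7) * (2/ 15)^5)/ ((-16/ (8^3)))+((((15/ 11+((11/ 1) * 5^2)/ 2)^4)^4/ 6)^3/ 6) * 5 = 44714624172015569726016811978433747384865929990194408230350263143839937986708844415539245555199542790865544836221519735762896349654202434726885553128078522886592936195145863/ 1658956359922846492346918158479170433824814980134548538737045798912000000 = 26953466198529251358150330000000000000000000000000000000000000000000000000000000000000000000000000000.00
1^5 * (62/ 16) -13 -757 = -766.12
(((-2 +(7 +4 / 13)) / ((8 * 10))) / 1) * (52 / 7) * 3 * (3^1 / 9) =69 / 140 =0.49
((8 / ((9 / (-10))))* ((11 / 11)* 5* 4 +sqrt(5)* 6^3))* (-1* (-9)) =-17280* sqrt(5) -1600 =-40239.25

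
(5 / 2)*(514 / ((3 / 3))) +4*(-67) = 1017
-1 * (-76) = 76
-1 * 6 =-6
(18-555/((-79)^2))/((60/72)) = 21.49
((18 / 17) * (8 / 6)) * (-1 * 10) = -240 / 17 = -14.12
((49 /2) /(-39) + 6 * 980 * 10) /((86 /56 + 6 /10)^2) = 44946239800 /3486639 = 12890.99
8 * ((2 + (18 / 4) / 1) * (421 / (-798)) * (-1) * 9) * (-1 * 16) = -525408 / 133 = -3950.44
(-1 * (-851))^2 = 724201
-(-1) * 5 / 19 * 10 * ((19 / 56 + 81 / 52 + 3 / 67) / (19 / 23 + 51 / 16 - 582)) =-217835300 / 24639690257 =-0.01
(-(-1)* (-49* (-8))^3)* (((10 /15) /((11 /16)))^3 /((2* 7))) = 140987334656 /35937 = 3923180.42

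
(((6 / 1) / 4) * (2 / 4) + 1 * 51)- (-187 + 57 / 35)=33197 / 140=237.12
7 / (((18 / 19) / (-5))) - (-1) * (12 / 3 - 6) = -38.94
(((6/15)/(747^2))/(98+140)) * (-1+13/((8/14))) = 29/442687140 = 0.00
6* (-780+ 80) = -4200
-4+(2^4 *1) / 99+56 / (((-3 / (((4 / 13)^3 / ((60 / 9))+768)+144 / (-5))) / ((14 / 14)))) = -3002045996 / 217503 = -13802.32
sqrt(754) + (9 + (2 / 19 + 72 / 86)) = 8123 / 817 + sqrt(754) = 37.40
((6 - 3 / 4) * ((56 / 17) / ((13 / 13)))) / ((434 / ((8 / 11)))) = 168 / 5797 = 0.03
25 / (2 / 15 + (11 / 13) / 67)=326625 / 1907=171.28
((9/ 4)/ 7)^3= 729/ 21952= 0.03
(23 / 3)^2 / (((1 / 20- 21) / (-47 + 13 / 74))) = 2036650 / 15503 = 131.37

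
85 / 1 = 85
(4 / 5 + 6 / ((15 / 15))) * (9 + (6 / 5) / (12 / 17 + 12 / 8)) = 40562 / 625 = 64.90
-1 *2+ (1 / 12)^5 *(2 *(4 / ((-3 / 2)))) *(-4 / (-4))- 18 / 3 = -373249 / 46656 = -8.00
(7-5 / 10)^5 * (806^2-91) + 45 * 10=241171526085 / 32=7536610190.16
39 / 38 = 1.03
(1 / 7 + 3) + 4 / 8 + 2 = 79 / 14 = 5.64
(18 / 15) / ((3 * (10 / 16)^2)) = 1.02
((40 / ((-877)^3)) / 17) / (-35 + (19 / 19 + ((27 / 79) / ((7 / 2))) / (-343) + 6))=3793580 / 30450848894246113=0.00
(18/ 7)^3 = 5832/ 343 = 17.00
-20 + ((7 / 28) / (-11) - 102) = -5369 / 44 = -122.02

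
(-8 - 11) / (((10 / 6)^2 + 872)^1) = -171 / 7873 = -0.02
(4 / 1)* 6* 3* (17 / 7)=1224 / 7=174.86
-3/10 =-0.30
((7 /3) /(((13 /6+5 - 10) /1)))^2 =196 /289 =0.68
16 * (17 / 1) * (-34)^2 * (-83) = -26097856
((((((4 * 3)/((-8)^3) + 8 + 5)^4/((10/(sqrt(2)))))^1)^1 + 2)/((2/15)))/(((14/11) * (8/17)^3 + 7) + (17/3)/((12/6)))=972774/646309 + 3702205217588727267 * sqrt(2)/1734922511319040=3019.34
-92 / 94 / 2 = -23 / 47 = -0.49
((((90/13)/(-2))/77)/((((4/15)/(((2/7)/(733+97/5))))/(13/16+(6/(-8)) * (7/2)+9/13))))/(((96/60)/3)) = 1310625/9747465728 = 0.00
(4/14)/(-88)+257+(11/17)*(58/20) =6777301/26180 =258.87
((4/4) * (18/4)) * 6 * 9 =243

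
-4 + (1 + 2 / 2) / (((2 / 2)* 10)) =-19 / 5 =-3.80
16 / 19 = 0.84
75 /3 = 25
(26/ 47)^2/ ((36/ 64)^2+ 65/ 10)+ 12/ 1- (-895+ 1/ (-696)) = 2433491636441/ 2682874680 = 907.05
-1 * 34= -34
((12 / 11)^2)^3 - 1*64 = -110393920 / 1771561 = -62.31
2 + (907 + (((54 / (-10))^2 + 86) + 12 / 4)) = 25679 / 25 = 1027.16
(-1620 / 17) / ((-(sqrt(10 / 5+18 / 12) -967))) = -3133080 / 31792907 -1620 * sqrt(14) / 31792907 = -0.10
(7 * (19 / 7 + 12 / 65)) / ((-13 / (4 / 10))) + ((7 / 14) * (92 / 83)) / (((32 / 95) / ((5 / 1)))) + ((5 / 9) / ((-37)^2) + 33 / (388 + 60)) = 14858782698943 / 1935658670400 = 7.68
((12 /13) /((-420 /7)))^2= 1 /4225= 0.00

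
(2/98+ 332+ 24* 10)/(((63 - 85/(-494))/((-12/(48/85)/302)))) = -588468855/923602372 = -0.64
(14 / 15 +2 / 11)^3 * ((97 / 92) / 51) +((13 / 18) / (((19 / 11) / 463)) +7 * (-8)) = 1198103167807 / 8705738250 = 137.62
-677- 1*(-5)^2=-702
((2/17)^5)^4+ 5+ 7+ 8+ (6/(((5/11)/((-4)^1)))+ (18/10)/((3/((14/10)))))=-3247320893911410445372664799/101605785166189313060040025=-31.96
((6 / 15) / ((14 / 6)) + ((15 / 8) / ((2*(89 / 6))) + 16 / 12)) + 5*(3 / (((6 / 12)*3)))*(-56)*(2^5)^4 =-43899263268379 / 74760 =-587202558.43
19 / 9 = 2.11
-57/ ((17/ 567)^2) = -18324873/ 289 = -63407.87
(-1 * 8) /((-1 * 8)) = 1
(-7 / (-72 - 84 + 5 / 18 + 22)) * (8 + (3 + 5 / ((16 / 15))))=15813 / 19256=0.82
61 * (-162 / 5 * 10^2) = -197640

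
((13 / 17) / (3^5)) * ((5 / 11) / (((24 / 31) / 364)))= 183365 / 272646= 0.67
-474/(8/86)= -10191/2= -5095.50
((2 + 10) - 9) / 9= 1 / 3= 0.33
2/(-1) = -2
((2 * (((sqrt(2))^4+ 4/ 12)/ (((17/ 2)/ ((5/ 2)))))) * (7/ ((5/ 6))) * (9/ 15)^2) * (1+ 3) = 13104/ 425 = 30.83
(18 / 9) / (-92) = -1 / 46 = -0.02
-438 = -438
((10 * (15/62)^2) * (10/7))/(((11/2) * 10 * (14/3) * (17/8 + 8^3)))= 1500/236716403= 0.00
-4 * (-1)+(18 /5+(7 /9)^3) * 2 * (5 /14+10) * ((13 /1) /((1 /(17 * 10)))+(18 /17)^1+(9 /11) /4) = 711697567001 /3817044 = 186452.54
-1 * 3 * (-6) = 18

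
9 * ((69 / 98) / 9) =69 / 98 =0.70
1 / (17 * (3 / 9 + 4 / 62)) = 93 / 629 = 0.15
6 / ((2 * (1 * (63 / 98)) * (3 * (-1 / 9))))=-14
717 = 717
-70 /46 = -35 /23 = -1.52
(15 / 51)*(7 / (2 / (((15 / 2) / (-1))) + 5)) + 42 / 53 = 78519 / 63971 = 1.23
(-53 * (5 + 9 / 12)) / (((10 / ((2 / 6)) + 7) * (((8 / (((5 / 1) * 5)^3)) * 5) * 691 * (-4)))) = 3809375 / 3272576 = 1.16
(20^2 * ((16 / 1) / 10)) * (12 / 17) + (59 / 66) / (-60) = 30411797 / 67320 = 451.75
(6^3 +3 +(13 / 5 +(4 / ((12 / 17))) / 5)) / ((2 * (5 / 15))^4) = 90207 / 80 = 1127.59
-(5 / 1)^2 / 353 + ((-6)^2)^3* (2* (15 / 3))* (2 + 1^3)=1399679.93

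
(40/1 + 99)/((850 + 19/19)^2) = 139/724201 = 0.00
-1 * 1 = -1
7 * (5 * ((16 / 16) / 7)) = 5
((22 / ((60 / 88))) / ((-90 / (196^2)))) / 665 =-1328096 / 64125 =-20.71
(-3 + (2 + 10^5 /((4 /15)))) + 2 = 375001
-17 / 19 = -0.89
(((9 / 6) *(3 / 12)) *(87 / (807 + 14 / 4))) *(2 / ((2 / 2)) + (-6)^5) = -1014507 / 3242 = -312.93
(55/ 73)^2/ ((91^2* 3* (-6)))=-3025/ 794330082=-0.00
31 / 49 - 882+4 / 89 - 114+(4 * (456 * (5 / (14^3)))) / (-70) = -212699595 / 213689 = -995.37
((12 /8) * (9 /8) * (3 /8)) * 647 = 52407 /128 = 409.43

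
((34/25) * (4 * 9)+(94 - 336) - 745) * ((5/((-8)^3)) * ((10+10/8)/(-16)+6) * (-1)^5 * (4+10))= -55649223/81920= -679.31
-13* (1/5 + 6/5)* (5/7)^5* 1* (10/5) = -16250/2401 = -6.77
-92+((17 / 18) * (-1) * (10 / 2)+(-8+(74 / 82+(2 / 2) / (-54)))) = -114949 / 1107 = -103.84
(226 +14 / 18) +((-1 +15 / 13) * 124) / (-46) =609143 / 2691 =226.36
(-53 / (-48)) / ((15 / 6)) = 53 / 120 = 0.44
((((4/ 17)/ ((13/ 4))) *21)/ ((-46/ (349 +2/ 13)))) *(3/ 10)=-67284/ 19435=-3.46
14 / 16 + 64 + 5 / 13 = 6787 / 104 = 65.26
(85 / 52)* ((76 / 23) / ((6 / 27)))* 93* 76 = 51366690 / 299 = 171794.95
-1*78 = -78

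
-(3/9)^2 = -1/9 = -0.11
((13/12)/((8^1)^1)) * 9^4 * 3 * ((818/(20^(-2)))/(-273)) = -22362075/7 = -3194582.14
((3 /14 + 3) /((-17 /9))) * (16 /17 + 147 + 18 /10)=-515484 /2023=-254.81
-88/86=-44/43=-1.02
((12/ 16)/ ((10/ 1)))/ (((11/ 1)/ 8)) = 3/ 55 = 0.05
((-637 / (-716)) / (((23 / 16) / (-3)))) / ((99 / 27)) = -22932 / 45287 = -0.51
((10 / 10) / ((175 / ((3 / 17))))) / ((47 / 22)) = 0.00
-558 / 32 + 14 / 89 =-24607 / 1424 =-17.28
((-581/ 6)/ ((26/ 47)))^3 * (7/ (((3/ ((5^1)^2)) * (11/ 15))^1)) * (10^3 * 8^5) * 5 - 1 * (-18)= -45611041511712308254838/ 652509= -69901015176361258.24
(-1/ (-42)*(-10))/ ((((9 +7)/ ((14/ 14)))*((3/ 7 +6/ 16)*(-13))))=1/ 702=0.00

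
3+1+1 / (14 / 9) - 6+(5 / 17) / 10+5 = 437 / 119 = 3.67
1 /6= 0.17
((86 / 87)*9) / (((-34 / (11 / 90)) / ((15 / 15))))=-0.03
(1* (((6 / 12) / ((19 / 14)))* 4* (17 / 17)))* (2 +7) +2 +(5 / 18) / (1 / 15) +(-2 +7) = 2785 / 114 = 24.43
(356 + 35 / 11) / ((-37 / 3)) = -11853 / 407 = -29.12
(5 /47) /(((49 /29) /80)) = 11600 /2303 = 5.04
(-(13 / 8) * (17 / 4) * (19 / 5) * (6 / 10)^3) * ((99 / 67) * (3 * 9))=-303046029 / 1340000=-226.15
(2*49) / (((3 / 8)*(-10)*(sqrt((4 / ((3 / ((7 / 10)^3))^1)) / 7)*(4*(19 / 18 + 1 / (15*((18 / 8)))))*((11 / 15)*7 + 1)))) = -4725*sqrt(30) / 6739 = -3.84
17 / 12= 1.42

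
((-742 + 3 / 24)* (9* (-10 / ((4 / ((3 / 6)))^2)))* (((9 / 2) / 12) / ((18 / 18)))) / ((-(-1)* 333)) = 89025 / 75776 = 1.17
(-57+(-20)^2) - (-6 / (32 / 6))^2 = 21871 / 64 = 341.73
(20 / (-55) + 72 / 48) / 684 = 25 / 15048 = 0.00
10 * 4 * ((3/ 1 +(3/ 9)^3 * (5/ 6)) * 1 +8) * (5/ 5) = 441.23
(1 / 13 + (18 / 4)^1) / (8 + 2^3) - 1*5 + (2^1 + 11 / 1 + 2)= 4279 / 416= 10.29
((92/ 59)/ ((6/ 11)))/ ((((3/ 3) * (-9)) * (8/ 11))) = -2783/ 6372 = -0.44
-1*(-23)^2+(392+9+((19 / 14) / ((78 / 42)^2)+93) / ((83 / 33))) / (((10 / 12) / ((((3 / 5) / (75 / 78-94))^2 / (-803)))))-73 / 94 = -529.78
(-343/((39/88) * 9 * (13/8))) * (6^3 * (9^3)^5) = -397735547593272666624/169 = -2353464778658418145.70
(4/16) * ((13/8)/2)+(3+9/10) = 1313/320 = 4.10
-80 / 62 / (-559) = 40 / 17329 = 0.00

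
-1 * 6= -6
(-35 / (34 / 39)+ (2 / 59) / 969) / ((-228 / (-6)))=-4590491 / 4344996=-1.06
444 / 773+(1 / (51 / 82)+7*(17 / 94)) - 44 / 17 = 3186773 / 3705762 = 0.86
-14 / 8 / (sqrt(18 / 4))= -7 * sqrt(2) / 12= -0.82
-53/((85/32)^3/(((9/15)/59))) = -0.03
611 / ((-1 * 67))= -611 / 67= -9.12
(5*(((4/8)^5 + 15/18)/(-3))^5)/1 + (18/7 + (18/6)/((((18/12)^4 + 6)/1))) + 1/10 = 11999037043989377/4091499427921920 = 2.93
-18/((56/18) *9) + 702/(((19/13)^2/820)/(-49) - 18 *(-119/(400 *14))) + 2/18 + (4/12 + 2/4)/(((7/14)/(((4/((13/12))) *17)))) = 165017931980477/85076889534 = 1939.63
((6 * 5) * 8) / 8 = 30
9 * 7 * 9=567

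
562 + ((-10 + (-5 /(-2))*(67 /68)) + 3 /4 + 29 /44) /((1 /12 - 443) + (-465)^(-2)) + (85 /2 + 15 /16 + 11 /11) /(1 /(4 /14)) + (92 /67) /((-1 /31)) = 143027907930422423 /268777154380504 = 532.14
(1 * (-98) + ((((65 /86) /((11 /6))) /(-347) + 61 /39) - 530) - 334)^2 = 37796212974625950784 /40974196429881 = 922439.40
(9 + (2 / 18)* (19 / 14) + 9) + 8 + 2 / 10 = 16601 / 630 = 26.35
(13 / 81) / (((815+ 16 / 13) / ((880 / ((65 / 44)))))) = 100672 / 859491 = 0.12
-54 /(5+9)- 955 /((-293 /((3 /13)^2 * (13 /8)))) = -762579 /213304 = -3.58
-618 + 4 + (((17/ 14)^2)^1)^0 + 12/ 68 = -10418/ 17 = -612.82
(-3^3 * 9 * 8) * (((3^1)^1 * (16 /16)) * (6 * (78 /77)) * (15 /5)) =-8188128 /77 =-106339.32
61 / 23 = 2.65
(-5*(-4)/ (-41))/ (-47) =20/ 1927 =0.01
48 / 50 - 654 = -16326 / 25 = -653.04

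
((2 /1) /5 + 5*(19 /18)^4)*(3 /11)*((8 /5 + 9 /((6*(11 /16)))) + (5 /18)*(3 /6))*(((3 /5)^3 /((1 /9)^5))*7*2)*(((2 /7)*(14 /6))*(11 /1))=5088240130239 /550000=9251345.69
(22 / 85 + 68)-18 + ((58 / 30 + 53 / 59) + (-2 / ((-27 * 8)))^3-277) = -1414538577961 / 6317455680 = -223.91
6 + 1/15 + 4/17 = 1607/255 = 6.30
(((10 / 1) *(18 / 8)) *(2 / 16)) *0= 0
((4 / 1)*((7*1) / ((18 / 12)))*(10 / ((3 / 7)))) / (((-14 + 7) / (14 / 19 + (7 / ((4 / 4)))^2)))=-58800 / 19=-3094.74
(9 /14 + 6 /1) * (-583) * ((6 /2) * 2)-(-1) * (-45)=-23281.71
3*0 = 0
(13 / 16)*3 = 39 / 16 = 2.44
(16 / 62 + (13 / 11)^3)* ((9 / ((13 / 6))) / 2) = 2126385 / 536393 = 3.96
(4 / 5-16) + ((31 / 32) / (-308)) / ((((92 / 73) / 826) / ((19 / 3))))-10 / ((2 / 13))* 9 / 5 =-141119059 / 971520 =-145.26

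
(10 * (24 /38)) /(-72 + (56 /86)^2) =-27735 /314317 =-0.09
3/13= 0.23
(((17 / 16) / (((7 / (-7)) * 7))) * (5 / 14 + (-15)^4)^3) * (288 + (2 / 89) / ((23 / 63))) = -1784475024449563682047125 / 314550208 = -5673100761229074.38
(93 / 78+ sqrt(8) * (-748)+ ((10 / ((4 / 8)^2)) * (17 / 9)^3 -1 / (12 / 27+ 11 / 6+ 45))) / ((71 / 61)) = 266392617917 / 1145219634 -91256 * sqrt(2) / 71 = -1585.07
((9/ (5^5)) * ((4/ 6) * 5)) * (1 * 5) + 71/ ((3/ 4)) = 35518/ 375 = 94.71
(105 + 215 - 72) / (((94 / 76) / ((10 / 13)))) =94240 / 611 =154.24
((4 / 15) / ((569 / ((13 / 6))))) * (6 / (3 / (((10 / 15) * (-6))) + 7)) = 208 / 213375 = 0.00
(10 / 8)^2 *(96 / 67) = 150 / 67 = 2.24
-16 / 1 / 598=-8 / 299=-0.03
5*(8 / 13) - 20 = -16.92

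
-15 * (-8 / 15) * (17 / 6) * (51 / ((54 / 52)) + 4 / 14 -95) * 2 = -390728 / 189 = -2067.34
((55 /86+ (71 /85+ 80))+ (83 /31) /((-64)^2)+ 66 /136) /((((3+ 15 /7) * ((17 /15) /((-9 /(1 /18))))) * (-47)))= 7189139205297 /148325490688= 48.47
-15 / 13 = -1.15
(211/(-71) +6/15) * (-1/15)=913/5325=0.17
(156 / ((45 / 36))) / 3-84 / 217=6388 / 155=41.21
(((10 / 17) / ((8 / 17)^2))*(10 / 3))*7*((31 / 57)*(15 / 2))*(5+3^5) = 14294875 / 228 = 62696.82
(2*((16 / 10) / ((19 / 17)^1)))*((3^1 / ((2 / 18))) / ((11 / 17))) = 119.47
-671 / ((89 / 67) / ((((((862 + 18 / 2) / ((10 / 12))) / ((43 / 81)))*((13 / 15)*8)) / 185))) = -659726351856 / 17699875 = -37272.94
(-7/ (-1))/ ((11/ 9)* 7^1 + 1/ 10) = 630/ 779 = 0.81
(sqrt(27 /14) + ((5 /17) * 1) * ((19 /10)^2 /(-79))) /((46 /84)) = -7581 /308890 + 9 * sqrt(42) /23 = 2.51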